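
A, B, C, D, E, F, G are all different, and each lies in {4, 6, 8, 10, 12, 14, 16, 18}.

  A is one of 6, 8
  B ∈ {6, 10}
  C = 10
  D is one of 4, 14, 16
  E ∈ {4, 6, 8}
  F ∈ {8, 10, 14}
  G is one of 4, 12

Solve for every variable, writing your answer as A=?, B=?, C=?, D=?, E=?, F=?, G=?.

A=8, B=6, C=10, D=16, E=4, F=14, G=12

C has just one choice, so C = 10. So B, F can't be 10.
B must be 6 (only option left). Strike 6 from A, E.
A's domain is down to {8}, so A = 8. Strike 8 from E, F.
That leaves E = 4. Eliminate 4 elsewhere: D, G.
F has just one choice, so F = 14. So D can't be 14.
G must be 12 (only option left).
D's domain is down to {16}, so D = 16.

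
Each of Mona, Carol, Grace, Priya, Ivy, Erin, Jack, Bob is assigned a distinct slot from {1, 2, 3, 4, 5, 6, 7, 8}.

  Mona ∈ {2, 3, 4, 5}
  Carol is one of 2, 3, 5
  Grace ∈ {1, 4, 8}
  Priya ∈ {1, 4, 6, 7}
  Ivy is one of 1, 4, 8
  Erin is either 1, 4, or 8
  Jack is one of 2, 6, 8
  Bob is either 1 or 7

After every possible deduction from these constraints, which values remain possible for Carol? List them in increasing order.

3, 5

The 3 variables Grace, Ivy, Erin are confined to {1, 4, 8}, which locks those values in; drop them from Mona, Priya, Jack, Bob.
Bob's domain is down to {7}, so Bob = 7. Strike 7 from Priya.
Priya has just one choice, so Priya = 6. So Jack can't be 6.
Jack has just one choice, so Jack = 2. Eliminate 2 elsewhere: Mona, Carol.
No further eliminations apply; Carol can still be any of 3, 5.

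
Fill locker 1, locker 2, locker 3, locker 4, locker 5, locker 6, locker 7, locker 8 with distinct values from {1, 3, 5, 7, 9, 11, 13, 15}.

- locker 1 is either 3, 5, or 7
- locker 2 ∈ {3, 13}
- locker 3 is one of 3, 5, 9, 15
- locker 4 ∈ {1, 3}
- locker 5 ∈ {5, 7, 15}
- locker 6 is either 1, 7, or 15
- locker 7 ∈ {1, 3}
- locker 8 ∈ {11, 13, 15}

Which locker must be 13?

The 8 variables draw from only 8 values {1, 3, 5, 7, 9, 11, 13, 15}, so each is used; only locker 3 can be 9, hence locker 3 = 9.
The 7 still-open variables draw from only 7 values {1, 3, 5, 7, 11, 13, 15}, so each is used; only locker 8 can be 11, hence locker 8 = 11.
The 6 still-open variables together cover exactly {1, 3, 5, 7, 13, 15} — 6 values for 6 variables — and 13 appears only in locker 2's list, so locker 2 = 13.

locker 2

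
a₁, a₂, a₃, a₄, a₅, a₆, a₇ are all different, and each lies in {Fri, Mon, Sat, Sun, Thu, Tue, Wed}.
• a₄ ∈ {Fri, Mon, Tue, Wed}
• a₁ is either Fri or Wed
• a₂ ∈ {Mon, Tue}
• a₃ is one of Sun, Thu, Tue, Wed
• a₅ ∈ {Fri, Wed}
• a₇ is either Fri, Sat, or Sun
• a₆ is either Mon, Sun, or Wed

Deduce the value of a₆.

Sun

The 7 variables together cover exactly {Fri, Mon, Sat, Sun, Thu, Tue, Wed} — 7 values for 7 variables — and Sat appears only in a₇'s list, so a₇ = Sat.
Among the 6 still-open variables, Thu fits only a₃ (and all 6 values in {Fri, Mon, Sun, Thu, Tue, Wed} must be used), so a₃ = Thu.
The 5 still-open variables draw from only 5 values {Fri, Mon, Sun, Tue, Wed}, so each is used; only a₆ can be Sun, hence a₆ = Sun.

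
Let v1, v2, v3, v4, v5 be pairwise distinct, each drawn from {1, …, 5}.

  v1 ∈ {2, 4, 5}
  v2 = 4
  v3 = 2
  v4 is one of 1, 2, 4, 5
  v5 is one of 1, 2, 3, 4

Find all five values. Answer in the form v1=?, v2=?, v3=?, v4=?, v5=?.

v1=5, v2=4, v3=2, v4=1, v5=3

v2's domain is down to {4}, so v2 = 4. Strike 4 from v1, v4, v5.
That leaves v3 = 2. Strike 2 from v1, v4, v5.
v1 must be 5 (only option left). Strike 5 from v4.
That leaves v4 = 1. Strike 1 from v5.
v5 must be 3 (only option left).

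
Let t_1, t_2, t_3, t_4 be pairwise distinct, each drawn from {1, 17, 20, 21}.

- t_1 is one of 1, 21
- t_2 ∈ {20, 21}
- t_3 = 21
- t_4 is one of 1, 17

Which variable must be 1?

t_1

t_3 must be 21 (only option left). Remove 21 from t_1, t_2.
So 1 goes to t_1.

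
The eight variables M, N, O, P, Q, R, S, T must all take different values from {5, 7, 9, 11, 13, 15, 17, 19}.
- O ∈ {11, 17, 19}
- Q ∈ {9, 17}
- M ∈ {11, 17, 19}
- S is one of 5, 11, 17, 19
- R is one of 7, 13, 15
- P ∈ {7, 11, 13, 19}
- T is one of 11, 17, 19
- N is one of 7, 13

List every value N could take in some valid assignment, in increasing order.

7, 13

The 8 variables draw from only 8 values {5, 7, 9, 11, 13, 15, 17, 19}, so each is used; only S can be 5, hence S = 5.
Among the 7 still-open variables, 9 fits only Q (and all 7 values in {7, 9, 11, 13, 15, 17, 19} must be used), so Q = 9.
The 6 still-open variables together cover exactly {7, 11, 13, 15, 17, 19} — 6 values for 6 variables — and 15 appears only in R's list, so R = 15.
M, O, T share exactly the 3 values {11, 17, 19}; by pigeonhole those values go to them, so strike 11, 17, 19 from P.
No further eliminations apply; N can still be any of 7, 13.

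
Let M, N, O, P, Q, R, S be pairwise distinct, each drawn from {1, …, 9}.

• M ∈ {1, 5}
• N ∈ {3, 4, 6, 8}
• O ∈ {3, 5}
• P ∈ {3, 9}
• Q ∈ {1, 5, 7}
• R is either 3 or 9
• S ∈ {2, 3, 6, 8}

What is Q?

P and R share exactly the 2 values {3, 9}; by pigeonhole those values go to them, so strike 3, 9 from N, O, S.
That leaves O = 5. Remove 5 from M, Q.
M has just one choice, so M = 1. Remove 1 from Q.
So Q = 7.

7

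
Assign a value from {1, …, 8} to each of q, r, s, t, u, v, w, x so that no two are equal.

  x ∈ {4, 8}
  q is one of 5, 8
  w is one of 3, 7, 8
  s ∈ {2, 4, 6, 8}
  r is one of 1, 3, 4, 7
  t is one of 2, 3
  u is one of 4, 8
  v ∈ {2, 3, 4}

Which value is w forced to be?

7

The 8 variables together cover exactly {1, 2, 3, 4, 5, 6, 7, 8} — 8 values for 8 variables — and 1 appears only in r's list, so r = 1.
The 7 still-open variables together cover exactly {2, 3, 4, 5, 6, 7, 8} — 7 values for 7 variables — and 5 appears only in q's list, so q = 5.
Among the 6 still-open variables, 6 fits only s (and all 6 values in {2, 3, 4, 6, 7, 8} must be used), so s = 6.
Among the 5 still-open variables, 7 fits only w (and all 5 values in {2, 3, 4, 7, 8} must be used), so w = 7.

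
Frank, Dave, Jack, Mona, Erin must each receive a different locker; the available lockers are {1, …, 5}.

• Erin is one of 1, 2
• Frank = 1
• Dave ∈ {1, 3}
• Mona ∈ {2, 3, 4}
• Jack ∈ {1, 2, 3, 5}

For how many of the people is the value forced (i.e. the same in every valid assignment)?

5

Frank must be 1 (only option left). Strike 1 from Dave, Jack, Erin.
Dave has just one choice, so Dave = 3. Strike 3 from Jack, Mona.
Erin has just one choice, so Erin = 2. Strike 2 from Jack, Mona.
That leaves Jack = 5.
Mona must be 4 (only option left).
Every person is fixed: Frank=1, Dave=3, Jack=5, Mona=4, Erin=2. That makes 5.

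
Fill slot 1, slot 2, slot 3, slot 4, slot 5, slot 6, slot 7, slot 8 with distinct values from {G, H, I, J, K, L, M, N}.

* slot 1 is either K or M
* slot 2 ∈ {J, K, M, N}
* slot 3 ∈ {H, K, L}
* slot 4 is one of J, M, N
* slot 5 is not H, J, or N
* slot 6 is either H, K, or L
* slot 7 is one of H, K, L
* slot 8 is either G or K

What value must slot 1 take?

M

The 8 variables together cover exactly {G, H, I, J, K, L, M, N} — 8 values for 8 variables — and I appears only in slot 5's list, so slot 5 = I.
The 7 still-open variables together cover exactly {G, H, J, K, L, M, N} — 7 values for 7 variables — and G appears only in slot 8's list, so slot 8 = G.
The 3 variables slot 3, slot 6, slot 7 are confined to {H, K, L}, which locks those values in; drop them from slot 1, slot 2.
So slot 1 = M.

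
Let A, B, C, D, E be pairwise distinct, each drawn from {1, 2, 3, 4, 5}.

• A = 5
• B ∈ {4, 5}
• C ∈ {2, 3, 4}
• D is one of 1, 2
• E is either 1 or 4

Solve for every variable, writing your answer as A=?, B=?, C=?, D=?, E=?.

A=5, B=4, C=3, D=2, E=1

A must be 5 (only option left). Eliminate 5 elsewhere: B.
That leaves B = 4. Eliminate 4 elsewhere: C, E.
E must be 1 (only option left). Eliminate 1 elsewhere: D.
D's domain is down to {2}, so D = 2. Remove 2 from C.
C has just one choice, so C = 3.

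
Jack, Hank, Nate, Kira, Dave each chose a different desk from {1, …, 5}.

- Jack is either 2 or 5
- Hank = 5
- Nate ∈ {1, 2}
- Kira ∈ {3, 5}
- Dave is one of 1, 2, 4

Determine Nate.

Hank has just one choice, so Hank = 5. Strike 5 from Jack, Kira.
Kira has just one choice, so Kira = 3.
Jack must be 2 (only option left). Eliminate 2 elsewhere: Nate, Dave.
So Nate = 1.

1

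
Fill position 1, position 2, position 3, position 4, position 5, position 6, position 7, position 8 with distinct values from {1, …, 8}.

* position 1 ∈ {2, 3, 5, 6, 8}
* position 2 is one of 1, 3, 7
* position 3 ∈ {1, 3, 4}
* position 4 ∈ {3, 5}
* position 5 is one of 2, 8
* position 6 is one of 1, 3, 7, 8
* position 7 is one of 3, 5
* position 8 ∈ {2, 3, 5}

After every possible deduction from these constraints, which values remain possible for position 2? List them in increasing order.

Among the 8 variables, 4 fits only position 3 (and all 8 values in {1, 2, 3, 4, 5, 6, 7, 8} must be used), so position 3 = 4.
Among the 7 still-open variables, 6 fits only position 1 (and all 7 values in {1, 2, 3, 5, 6, 7, 8} must be used), so position 1 = 6.
position 4 and position 7 share exactly the 2 values {3, 5}; by pigeonhole those values go to them, so strike 3, 5 from position 2, position 6, position 8.
position 8's domain is down to {2}, so position 8 = 2. Remove 2 from position 5.
position 5 must be 8 (only option left). So position 6 can't be 8.
No further eliminations apply; position 2 can still be any of 1, 7.

1, 7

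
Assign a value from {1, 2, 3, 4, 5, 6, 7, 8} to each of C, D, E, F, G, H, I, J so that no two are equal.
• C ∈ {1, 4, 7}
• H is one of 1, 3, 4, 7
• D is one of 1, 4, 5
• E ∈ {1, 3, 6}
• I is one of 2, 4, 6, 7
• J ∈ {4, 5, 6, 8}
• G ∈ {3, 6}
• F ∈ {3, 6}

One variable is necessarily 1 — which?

E

Among the 8 variables, 2 fits only I (and all 8 values in {1, 2, 3, 4, 5, 6, 7, 8} must be used), so I = 2.
The 7 still-open variables together cover exactly {1, 3, 4, 5, 6, 7, 8} — 7 values for 7 variables — and 8 appears only in J's list, so J = 8.
The 6 still-open variables together cover exactly {1, 3, 4, 5, 6, 7} — 6 values for 6 variables — and 5 appears only in D's list, so D = 5.
The 2 variables F and G are confined to {3, 6}, which locks those values in; drop them from E, H.
So 1 goes to E.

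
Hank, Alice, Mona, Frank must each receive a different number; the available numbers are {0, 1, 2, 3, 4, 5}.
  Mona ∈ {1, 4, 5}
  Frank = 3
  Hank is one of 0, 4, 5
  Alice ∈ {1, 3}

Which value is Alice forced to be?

Frank has just one choice, so Frank = 3. So Alice can't be 3.
So Alice = 1.

1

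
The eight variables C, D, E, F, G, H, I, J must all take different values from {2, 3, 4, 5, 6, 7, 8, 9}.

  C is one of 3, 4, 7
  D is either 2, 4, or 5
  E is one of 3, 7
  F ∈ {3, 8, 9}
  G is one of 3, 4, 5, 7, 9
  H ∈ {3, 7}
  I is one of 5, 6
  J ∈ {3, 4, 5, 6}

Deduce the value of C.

4

Among the 8 variables, 2 fits only D (and all 8 values in {2, 3, 4, 5, 6, 7, 8, 9} must be used), so D = 2.
Among the 7 still-open variables, 8 fits only F (and all 7 values in {3, 4, 5, 6, 7, 8, 9} must be used), so F = 8.
Among the 6 still-open variables, 9 fits only G (and all 6 values in {3, 4, 5, 6, 7, 9} must be used), so G = 9.
E and H between them cover only {3, 7} — a naked pair. Remove those values from C, J.
So C = 4.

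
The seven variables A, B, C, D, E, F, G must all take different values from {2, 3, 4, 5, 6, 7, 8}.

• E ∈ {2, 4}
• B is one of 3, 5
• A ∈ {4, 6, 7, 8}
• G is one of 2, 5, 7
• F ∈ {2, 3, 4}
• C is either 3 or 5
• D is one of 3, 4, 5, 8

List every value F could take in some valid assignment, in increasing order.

2, 4

The 7 variables draw from only 7 values {2, 3, 4, 5, 6, 7, 8}, so each is used; only A can be 6, hence A = 6.
The 6 still-open variables together cover exactly {2, 3, 4, 5, 7, 8} — 6 values for 6 variables — and 7 appears only in G's list, so G = 7.
Among the 5 still-open variables, 8 fits only D (and all 5 values in {2, 3, 4, 5, 8} must be used), so D = 8.
The 2 variables B and C are confined to {3, 5}, which locks those values in; drop them from F.
No further eliminations apply; F can still be any of 2, 4.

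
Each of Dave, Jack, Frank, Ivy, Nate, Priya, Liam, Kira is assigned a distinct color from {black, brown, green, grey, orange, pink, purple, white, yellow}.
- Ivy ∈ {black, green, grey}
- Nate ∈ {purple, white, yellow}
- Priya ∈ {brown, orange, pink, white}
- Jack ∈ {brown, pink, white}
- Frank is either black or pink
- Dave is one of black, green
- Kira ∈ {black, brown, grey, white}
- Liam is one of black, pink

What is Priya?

Frank and Liam share exactly the 2 values {black, pink}; by pigeonhole those values go to them, so strike black, pink from Dave, Jack, Ivy, Priya, Kira.
Dave must be green (only option left). Strike green from Ivy.
Ivy must be grey (only option left). Eliminate grey elsewhere: Kira.
Jack and Kira between them cover only {brown, white} — a naked pair. Remove those values from Nate, Priya.
So Priya = orange.

orange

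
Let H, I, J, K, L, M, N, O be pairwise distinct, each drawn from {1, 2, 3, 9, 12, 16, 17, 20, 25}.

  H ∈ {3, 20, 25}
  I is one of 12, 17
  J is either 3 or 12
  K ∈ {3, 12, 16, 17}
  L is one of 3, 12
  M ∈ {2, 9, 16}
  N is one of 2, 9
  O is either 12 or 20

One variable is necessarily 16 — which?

The 8 variables together cover exactly {2, 3, 9, 12, 16, 17, 20, 25} — 8 values for 8 variables — and 25 appears only in H's list, so H = 25.
The 7 still-open variables draw from only 7 values {2, 3, 9, 12, 16, 17, 20}, so each is used; only O can be 20, hence O = 20.
J and L share exactly the 2 values {3, 12}; by pigeonhole those values go to them, so strike 3, 12 from I, K.
That leaves I = 17. Strike 17 from K.
So 16 goes to K.

K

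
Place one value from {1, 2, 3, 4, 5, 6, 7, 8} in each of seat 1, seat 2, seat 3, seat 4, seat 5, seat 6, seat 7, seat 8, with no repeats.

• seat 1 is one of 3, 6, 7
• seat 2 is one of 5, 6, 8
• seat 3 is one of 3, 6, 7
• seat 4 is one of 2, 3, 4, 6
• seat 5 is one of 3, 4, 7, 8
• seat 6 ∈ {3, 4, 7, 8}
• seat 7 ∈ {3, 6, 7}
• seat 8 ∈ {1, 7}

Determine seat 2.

The 8 variables together cover exactly {1, 2, 3, 4, 5, 6, 7, 8} — 8 values for 8 variables — and 1 appears only in seat 8's list, so seat 8 = 1.
The 7 still-open variables draw from only 7 values {2, 3, 4, 5, 6, 7, 8}, so each is used; only seat 4 can be 2, hence seat 4 = 2.
The 6 still-open variables draw from only 6 values {3, 4, 5, 6, 7, 8}, so each is used; only seat 2 can be 5, hence seat 2 = 5.

5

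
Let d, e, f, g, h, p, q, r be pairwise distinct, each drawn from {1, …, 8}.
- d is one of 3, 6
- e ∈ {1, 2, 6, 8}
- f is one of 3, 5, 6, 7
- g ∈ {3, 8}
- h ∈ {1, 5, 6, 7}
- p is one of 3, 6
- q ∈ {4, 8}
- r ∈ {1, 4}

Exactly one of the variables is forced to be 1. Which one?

The 8 variables together cover exactly {1, 2, 3, 4, 5, 6, 7, 8} — 8 values for 8 variables — and 2 appears only in e's list, so e = 2.
d and p share exactly the 2 values {3, 6}; by pigeonhole those values go to them, so strike 3, 6 from f, g, h.
g must be 8 (only option left). Strike 8 from q.
That leaves q = 4. Remove 4 from r.
So 1 goes to r.

r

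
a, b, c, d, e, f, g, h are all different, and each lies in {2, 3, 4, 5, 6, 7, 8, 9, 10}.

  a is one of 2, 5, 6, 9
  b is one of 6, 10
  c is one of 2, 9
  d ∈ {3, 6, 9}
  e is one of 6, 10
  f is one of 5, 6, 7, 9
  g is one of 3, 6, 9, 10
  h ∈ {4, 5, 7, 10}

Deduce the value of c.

2

The 8 variables draw from only 8 values {2, 3, 4, 5, 6, 7, 9, 10}, so each is used; only h can be 4, hence h = 4.
The 7 still-open variables together cover exactly {2, 3, 5, 6, 7, 9, 10} — 7 values for 7 variables — and 7 appears only in f's list, so f = 7.
Among the 6 still-open variables, 5 fits only a (and all 6 values in {2, 3, 5, 6, 9, 10} must be used), so a = 5.
The 5 still-open variables draw from only 5 values {2, 3, 6, 9, 10}, so each is used; only c can be 2, hence c = 2.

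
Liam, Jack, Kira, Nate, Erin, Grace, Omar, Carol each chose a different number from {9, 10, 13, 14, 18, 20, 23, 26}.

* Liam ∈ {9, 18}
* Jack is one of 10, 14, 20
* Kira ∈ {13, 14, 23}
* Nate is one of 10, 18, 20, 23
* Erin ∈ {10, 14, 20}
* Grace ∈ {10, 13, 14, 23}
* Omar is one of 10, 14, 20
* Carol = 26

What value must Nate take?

Carol's domain is down to {26}, so Carol = 26.
Among the 7 still-open variables, 9 fits only Liam (and all 7 values in {9, 10, 13, 14, 18, 20, 23} must be used), so Liam = 9.
The 6 still-open variables draw from only 6 values {10, 13, 14, 18, 20, 23}, so each is used; only Nate can be 18, hence Nate = 18.

18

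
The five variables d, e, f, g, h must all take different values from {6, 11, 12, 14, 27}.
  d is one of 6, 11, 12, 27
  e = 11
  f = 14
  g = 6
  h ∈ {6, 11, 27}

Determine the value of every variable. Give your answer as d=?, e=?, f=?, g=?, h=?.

d=12, e=11, f=14, g=6, h=27

e's domain is down to {11}, so e = 11. Strike 11 from d, h.
f has just one choice, so f = 14.
That leaves g = 6. Remove 6 from d, h.
h must be 27 (only option left). So d can't be 27.
d's domain is down to {12}, so d = 12.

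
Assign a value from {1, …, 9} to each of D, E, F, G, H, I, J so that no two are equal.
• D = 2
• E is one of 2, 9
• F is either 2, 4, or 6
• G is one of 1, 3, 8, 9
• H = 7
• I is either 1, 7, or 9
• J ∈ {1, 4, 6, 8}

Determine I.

1

D must be 2 (only option left). Strike 2 from E, F.
E must be 9 (only option left). Strike 9 from G, I.
H has just one choice, so H = 7. Eliminate 7 elsewhere: I.
So I = 1.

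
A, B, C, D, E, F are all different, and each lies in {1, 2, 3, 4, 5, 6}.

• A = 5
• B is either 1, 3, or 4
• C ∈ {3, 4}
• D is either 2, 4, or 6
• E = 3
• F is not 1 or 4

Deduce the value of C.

A's domain is down to {5}, so A = 5. Strike 5 from F.
E's domain is down to {3}, so E = 3. So B, C, F can't be 3.
So C = 4.

4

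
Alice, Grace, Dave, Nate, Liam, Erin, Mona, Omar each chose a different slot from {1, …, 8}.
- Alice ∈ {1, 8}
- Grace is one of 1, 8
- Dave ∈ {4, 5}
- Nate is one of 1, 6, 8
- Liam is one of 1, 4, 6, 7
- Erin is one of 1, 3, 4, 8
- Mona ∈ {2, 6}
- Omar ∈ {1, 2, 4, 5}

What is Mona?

2

The 8 variables together cover exactly {1, 2, 3, 4, 5, 6, 7, 8} — 8 values for 8 variables — and 3 appears only in Erin's list, so Erin = 3.
Among the 7 still-open variables, 7 fits only Liam (and all 7 values in {1, 2, 4, 5, 6, 7, 8} must be used), so Liam = 7.
Alice and Grace between them cover only {1, 8} — a naked pair. Remove those values from Nate, Omar.
Nate has just one choice, so Nate = 6. So Mona can't be 6.
So Mona = 2.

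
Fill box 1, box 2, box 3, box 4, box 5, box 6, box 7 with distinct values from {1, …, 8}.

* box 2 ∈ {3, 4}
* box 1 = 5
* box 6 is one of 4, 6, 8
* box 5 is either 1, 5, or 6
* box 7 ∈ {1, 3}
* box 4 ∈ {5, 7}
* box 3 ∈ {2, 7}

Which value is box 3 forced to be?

2

box 1's domain is down to {5}, so box 1 = 5. Strike 5 from box 4, box 5.
That leaves box 4 = 7. Strike 7 from box 3.
So box 3 = 2.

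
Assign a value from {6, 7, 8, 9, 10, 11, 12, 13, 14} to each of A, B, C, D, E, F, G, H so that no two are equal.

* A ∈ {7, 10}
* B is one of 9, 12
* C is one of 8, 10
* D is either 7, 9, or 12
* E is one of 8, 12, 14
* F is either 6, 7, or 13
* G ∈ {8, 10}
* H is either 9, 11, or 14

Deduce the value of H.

C and G between them cover only {8, 10} — a naked pair. Remove those values from A, E.
A's domain is down to {7}, so A = 7. Strike 7 from D, F.
B and D between them cover only {9, 12} — a naked pair. Remove those values from E, H.
E has just one choice, so E = 14. Eliminate 14 elsewhere: H.
So H = 11.

11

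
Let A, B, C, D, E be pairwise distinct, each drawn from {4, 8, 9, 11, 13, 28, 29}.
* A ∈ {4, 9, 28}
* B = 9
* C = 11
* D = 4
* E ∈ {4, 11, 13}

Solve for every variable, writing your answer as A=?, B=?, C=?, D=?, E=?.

A=28, B=9, C=11, D=4, E=13

B has just one choice, so B = 9. Remove 9 from A.
That leaves C = 11. Strike 11 from E.
D must be 4 (only option left). Eliminate 4 elsewhere: A, E.
E must be 13 (only option left).
A must be 28 (only option left).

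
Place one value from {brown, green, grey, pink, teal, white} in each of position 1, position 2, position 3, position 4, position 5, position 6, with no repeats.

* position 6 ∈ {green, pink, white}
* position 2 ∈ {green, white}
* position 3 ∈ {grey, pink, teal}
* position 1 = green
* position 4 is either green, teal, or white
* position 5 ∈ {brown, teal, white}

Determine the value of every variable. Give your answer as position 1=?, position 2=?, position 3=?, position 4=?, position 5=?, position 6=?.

position 1=green, position 2=white, position 3=grey, position 4=teal, position 5=brown, position 6=pink

position 1's domain is down to {green}, so position 1 = green. Strike green from position 2, position 4, position 6.
position 2 must be white (only option left). Strike white from position 4, position 5, position 6.
position 4's domain is down to {teal}, so position 4 = teal. Strike teal from position 3, position 5.
position 5 has just one choice, so position 5 = brown.
position 6 must be pink (only option left). Strike pink from position 3.
position 3 must be grey (only option left).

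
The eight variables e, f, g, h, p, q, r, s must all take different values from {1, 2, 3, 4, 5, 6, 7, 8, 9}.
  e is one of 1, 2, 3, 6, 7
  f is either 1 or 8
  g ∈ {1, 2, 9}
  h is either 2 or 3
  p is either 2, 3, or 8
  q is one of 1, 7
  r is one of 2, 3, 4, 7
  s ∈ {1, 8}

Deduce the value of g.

The 8 variables together cover exactly {1, 2, 3, 4, 6, 7, 8, 9} — 8 values for 8 variables — and 4 appears only in r's list, so r = 4.
Among the 7 still-open variables, 6 fits only e (and all 7 values in {1, 2, 3, 6, 7, 8, 9} must be used), so e = 6.
Among the 6 still-open variables, 7 fits only q (and all 6 values in {1, 2, 3, 7, 8, 9} must be used), so q = 7.
The 5 still-open variables together cover exactly {1, 2, 3, 8, 9} — 5 values for 5 variables — and 9 appears only in g's list, so g = 9.

9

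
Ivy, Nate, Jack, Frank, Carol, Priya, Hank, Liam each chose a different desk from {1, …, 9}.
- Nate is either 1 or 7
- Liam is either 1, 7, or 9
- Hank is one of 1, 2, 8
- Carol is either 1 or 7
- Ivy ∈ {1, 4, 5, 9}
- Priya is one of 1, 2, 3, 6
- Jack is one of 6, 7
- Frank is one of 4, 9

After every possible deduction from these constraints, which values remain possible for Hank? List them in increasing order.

Nate and Carol share exactly the 2 values {1, 7}; by pigeonhole those values go to them, so strike 1, 7 from Ivy, Jack, Priya, Hank, Liam.
Jack must be 6 (only option left). Eliminate 6 elsewhere: Priya.
Liam has just one choice, so Liam = 9. Eliminate 9 elsewhere: Ivy, Frank.
That leaves Frank = 4. So Ivy can't be 4.
Ivy must be 5 (only option left).
No further eliminations apply; Hank can still be any of 2, 8.

2, 8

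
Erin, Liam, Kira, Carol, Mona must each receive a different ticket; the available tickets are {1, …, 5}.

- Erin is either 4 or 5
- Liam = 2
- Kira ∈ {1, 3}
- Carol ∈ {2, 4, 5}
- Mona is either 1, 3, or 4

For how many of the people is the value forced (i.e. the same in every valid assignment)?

1

Liam's domain is down to {2}, so Liam = 2. Remove 2 from Carol.
Erin and Carol between them cover only {4, 5} — a naked pair. Remove those values from Mona.
Determined: Liam=2. The other people each still have more than one consistent value. That makes 1.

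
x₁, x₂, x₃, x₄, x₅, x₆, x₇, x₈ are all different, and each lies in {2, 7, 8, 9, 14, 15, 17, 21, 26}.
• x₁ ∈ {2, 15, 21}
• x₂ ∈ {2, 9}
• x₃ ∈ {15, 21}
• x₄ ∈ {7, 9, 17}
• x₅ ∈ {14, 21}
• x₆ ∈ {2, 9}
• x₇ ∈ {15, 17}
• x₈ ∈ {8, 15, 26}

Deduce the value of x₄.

x₂ and x₆ between them cover only {2, 9} — a naked pair. Remove those values from x₁, x₄.
x₁ and x₃ between them cover only {15, 21} — a naked pair. Remove those values from x₅, x₇, x₈.
x₅ has just one choice, so x₅ = 14.
x₇ has just one choice, so x₇ = 17. So x₄ can't be 17.
So x₄ = 7.

7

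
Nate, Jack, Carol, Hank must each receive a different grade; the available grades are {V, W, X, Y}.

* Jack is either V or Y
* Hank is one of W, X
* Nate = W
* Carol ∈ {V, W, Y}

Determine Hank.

Nate must be W (only option left). Eliminate W elsewhere: Carol, Hank.
So Hank = X.

X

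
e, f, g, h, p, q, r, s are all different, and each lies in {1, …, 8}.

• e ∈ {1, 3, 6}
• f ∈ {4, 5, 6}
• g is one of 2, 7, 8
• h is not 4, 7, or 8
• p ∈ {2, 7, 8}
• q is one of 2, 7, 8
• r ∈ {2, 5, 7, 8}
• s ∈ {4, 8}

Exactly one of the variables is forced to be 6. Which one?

f

g, p, q between them cover only {2, 7, 8} — a naked triple. Remove those values from h, r, s.
r has just one choice, so r = 5. Remove 5 from f, h.
s's domain is down to {4}, so s = 4. Remove 4 from f.
So 6 goes to f.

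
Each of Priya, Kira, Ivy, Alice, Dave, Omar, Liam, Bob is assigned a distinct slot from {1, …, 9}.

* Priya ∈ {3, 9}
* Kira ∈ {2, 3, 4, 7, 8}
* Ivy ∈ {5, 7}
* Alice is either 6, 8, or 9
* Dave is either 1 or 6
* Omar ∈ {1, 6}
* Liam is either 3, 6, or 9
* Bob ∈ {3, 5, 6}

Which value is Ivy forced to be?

Dave and Omar share exactly the 2 values {1, 6}; by pigeonhole those values go to them, so strike 1, 6 from Alice, Liam, Bob.
The 2 variables Priya and Liam are confined to {3, 9}, which locks those values in; drop them from Kira, Alice, Bob.
Alice must be 8 (only option left). Strike 8 from Kira.
Bob has just one choice, so Bob = 5. Strike 5 from Ivy.
So Ivy = 7.

7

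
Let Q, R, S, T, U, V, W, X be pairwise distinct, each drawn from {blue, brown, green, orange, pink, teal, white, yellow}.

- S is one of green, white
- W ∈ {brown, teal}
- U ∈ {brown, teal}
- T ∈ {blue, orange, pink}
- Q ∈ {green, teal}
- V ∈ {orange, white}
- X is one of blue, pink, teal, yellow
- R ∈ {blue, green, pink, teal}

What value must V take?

orange

Among the 8 variables, yellow fits only X (and all 8 values in {blue, brown, green, orange, pink, teal, white, yellow} must be used), so X = yellow.
U and W between them cover only {brown, teal} — a naked pair. Remove those values from Q, R.
Q has just one choice, so Q = green. Remove green from R, S.
S must be white (only option left). Remove white from V.
So V = orange.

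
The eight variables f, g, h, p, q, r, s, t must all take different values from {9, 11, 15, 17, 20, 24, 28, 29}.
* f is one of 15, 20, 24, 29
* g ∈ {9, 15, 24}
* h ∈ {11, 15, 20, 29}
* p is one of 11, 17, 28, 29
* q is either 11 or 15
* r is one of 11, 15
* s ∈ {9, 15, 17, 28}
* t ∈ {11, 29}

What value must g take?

q and r between them cover only {11, 15} — a naked pair. Remove those values from f, g, h, p, s, t.
t must be 29 (only option left). So f, h, p can't be 29.
h must be 20 (only option left). Eliminate 20 elsewhere: f.
f's domain is down to {24}, so f = 24. Remove 24 from g.
So g = 9.

9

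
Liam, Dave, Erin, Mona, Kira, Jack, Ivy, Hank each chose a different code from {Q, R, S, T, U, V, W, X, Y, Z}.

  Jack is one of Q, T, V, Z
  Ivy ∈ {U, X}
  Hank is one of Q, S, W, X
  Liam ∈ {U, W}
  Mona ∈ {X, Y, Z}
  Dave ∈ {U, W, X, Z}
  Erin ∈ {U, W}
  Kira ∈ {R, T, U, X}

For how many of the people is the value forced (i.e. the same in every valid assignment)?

3

The 2 variables Liam and Erin are confined to {U, W}, which locks those values in; drop them from Dave, Kira, Ivy, Hank.
Ivy must be X (only option left). Strike X from Dave, Mona, Kira, Hank.
That leaves Dave = Z. Strike Z from Mona, Jack.
Mona must be Y (only option left).
Determined: Dave=Z, Mona=Y, Ivy=X. The other people each still have more than one consistent value. That makes 3.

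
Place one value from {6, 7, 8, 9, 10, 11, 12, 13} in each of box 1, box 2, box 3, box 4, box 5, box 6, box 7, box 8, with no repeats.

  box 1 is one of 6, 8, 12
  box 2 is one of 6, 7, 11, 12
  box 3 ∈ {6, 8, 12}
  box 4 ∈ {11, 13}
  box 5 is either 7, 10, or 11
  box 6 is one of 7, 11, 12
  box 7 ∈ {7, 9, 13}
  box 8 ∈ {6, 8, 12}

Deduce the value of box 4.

13

The 8 variables draw from only 8 values {6, 7, 8, 9, 10, 11, 12, 13}, so each is used; only box 7 can be 9, hence box 7 = 9.
Among the 7 still-open variables, 10 fits only box 5 (and all 7 values in {6, 7, 8, 10, 11, 12, 13} must be used), so box 5 = 10.
Among the 6 still-open variables, 13 fits only box 4 (and all 6 values in {6, 7, 8, 11, 12, 13} must be used), so box 4 = 13.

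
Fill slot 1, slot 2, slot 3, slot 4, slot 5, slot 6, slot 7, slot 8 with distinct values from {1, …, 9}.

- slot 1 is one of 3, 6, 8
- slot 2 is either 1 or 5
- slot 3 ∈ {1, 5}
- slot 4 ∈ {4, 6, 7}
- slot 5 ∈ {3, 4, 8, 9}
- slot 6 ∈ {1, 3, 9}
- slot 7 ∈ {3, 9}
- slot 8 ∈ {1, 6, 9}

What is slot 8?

The 8 variables together cover exactly {1, 3, 4, 5, 6, 7, 8, 9} — 8 values for 8 variables — and 7 appears only in slot 4's list, so slot 4 = 7.
Among the 7 still-open variables, 4 fits only slot 5 (and all 7 values in {1, 3, 4, 5, 6, 8, 9} must be used), so slot 5 = 4.
The 6 still-open variables draw from only 6 values {1, 3, 5, 6, 8, 9}, so each is used; only slot 1 can be 8, hence slot 1 = 8.
The 5 still-open variables together cover exactly {1, 3, 5, 6, 9} — 5 values for 5 variables — and 6 appears only in slot 8's list, so slot 8 = 6.

6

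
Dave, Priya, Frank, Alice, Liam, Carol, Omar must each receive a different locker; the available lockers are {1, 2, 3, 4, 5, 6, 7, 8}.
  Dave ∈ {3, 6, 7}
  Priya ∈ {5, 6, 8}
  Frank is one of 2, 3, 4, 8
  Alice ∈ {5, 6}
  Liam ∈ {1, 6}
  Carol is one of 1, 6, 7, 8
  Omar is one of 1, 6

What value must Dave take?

The 2 variables Liam and Omar are confined to {1, 6}, which locks those values in; drop them from Dave, Priya, Alice, Carol.
Alice must be 5 (only option left). Remove 5 from Priya.
That leaves Priya = 8. Remove 8 from Frank, Carol.
Carol has just one choice, so Carol = 7. Strike 7 from Dave.
So Dave = 3.

3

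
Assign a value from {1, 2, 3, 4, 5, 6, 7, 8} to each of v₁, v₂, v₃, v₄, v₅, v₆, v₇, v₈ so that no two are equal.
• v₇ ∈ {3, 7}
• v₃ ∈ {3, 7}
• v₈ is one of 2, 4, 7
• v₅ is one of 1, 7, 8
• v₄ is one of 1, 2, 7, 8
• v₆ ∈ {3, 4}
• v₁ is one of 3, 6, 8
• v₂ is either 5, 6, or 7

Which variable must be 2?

The 8 variables draw from only 8 values {1, 2, 3, 4, 5, 6, 7, 8}, so each is used; only v₂ can be 5, hence v₂ = 5.
The 7 still-open variables draw from only 7 values {1, 2, 3, 4, 6, 7, 8}, so each is used; only v₁ can be 6, hence v₁ = 6.
v₃ and v₇ between them cover only {3, 7} — a naked pair. Remove those values from v₄, v₅, v₆, v₈.
That leaves v₆ = 4. Strike 4 from v₈.
So 2 goes to v₈.

v₈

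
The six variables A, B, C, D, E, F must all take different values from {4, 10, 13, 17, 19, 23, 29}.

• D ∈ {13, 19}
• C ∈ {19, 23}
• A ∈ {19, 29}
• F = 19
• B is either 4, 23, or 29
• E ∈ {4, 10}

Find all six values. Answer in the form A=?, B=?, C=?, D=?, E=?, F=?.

F has just one choice, so F = 19. So A, C, D can't be 19.
A has just one choice, so A = 29. Strike 29 from B.
C must be 23 (only option left). Remove 23 from B.
D's domain is down to {13}, so D = 13.
B's domain is down to {4}, so B = 4. So E can't be 4.
E must be 10 (only option left).

A=29, B=4, C=23, D=13, E=10, F=19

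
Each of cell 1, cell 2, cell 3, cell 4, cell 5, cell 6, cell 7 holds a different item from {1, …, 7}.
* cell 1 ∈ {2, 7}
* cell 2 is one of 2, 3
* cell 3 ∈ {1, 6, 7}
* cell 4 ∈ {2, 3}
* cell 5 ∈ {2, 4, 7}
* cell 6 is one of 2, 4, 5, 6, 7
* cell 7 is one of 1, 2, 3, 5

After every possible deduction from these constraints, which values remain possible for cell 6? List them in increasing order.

5, 6

The 2 variables cell 2 and cell 4 are confined to {2, 3}, which locks those values in; drop them from cell 1, cell 5, cell 6, cell 7.
cell 1 has just one choice, so cell 1 = 7. Eliminate 7 elsewhere: cell 3, cell 5, cell 6.
cell 5's domain is down to {4}, so cell 5 = 4. So cell 6 can't be 4.
No further eliminations apply; cell 6 can still be any of 5, 6.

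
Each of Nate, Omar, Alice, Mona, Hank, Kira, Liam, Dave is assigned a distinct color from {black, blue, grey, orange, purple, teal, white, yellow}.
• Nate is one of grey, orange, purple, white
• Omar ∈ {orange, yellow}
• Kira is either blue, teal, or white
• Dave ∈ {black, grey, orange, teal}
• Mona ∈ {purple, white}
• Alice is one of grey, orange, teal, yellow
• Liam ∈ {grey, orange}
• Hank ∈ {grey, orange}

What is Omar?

yellow

The 8 variables draw from only 8 values {black, blue, grey, orange, purple, teal, white, yellow}, so each is used; only Dave can be black, hence Dave = black.
Among the 7 still-open variables, blue fits only Kira (and all 7 values in {blue, grey, orange, purple, teal, white, yellow} must be used), so Kira = blue.
The 6 still-open variables together cover exactly {grey, orange, purple, teal, white, yellow} — 6 values for 6 variables — and teal appears only in Alice's list, so Alice = teal.
The 5 still-open variables draw from only 5 values {grey, orange, purple, white, yellow}, so each is used; only Omar can be yellow, hence Omar = yellow.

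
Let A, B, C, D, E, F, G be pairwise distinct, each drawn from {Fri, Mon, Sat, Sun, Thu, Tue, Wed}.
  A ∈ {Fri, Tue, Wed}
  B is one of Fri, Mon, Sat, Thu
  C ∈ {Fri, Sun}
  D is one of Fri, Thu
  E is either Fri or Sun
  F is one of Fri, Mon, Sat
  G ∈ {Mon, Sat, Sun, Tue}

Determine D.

The 7 variables together cover exactly {Fri, Mon, Sat, Sun, Thu, Tue, Wed} — 7 values for 7 variables — and Wed appears only in A's list, so A = Wed.
Among the 6 still-open variables, Tue fits only G (and all 6 values in {Fri, Mon, Sat, Sun, Thu, Tue} must be used), so G = Tue.
C and E between them cover only {Fri, Sun} — a naked pair. Remove those values from B, D, F.
So D = Thu.

Thu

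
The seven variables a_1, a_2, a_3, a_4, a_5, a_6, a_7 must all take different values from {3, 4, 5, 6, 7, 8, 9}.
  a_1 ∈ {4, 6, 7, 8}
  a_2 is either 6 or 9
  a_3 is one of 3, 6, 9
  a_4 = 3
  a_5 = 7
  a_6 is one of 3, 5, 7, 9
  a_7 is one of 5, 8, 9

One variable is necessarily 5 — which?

a_4's domain is down to {3}, so a_4 = 3. Strike 3 from a_3, a_6.
a_5 has just one choice, so a_5 = 7. Strike 7 from a_1, a_6.
Among the 5 still-open variables, 4 fits only a_1 (and all 5 values in {4, 5, 6, 8, 9} must be used), so a_1 = 4.
The 4 still-open variables together cover exactly {5, 6, 8, 9} — 4 values for 4 variables — and 8 appears only in a_7's list, so a_7 = 8.
The 3 still-open variables together cover exactly {5, 6, 9} — 3 values for 3 variables — and 5 appears only in a_6's list, so a_6 = 5.

a_6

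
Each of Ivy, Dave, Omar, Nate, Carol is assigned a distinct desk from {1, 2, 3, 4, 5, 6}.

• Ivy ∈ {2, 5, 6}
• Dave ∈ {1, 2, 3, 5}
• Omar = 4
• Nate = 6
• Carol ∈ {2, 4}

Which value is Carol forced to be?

Omar has just one choice, so Omar = 4. Strike 4 from Carol.
So Carol = 2.

2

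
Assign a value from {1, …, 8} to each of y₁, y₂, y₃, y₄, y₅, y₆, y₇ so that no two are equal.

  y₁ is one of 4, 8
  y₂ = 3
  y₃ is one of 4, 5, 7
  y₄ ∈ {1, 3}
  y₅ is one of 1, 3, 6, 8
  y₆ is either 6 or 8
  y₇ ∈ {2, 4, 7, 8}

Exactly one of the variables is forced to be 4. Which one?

y₂ has just one choice, so y₂ = 3. So y₄, y₅ can't be 3.
That leaves y₄ = 1. Eliminate 1 elsewhere: y₅.
y₅ and y₆ between them cover only {6, 8} — a naked pair. Remove those values from y₁, y₇.
So 4 goes to y₁.

y₁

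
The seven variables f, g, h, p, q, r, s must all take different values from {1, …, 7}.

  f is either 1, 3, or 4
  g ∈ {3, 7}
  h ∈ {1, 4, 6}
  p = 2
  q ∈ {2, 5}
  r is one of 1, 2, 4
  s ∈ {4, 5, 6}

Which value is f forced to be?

3

p must be 2 (only option left). Remove 2 from q, r.
q has just one choice, so q = 5. Eliminate 5 elsewhere: s.
The 5 still-open variables draw from only 5 values {1, 3, 4, 6, 7}, so each is used; only g can be 7, hence g = 7.
The 4 still-open variables draw from only 4 values {1, 3, 4, 6}, so each is used; only f can be 3, hence f = 3.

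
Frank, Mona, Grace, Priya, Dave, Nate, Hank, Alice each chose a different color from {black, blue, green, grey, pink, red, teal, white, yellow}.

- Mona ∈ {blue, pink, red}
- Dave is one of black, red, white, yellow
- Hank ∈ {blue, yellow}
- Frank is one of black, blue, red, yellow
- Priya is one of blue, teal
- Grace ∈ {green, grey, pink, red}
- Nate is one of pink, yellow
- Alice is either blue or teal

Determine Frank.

The 2 variables Priya and Alice are confined to {blue, teal}, which locks those values in; drop them from Frank, Mona, Hank.
Hank must be yellow (only option left). Remove yellow from Frank, Dave, Nate.
Nate's domain is down to {pink}, so Nate = pink. Strike pink from Mona, Grace.
Mona's domain is down to {red}, so Mona = red. Eliminate red elsewhere: Frank, Grace, Dave.
So Frank = black.

black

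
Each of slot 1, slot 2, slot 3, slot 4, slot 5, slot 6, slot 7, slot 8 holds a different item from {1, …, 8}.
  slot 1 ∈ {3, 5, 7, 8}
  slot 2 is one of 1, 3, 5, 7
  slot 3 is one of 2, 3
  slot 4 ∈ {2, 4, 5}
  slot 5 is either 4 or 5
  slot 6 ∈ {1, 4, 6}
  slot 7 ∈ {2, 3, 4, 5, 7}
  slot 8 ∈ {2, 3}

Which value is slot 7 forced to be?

7

The 8 variables draw from only 8 values {1, 2, 3, 4, 5, 6, 7, 8}, so each is used; only slot 6 can be 6, hence slot 6 = 6.
Among the 7 still-open variables, 1 fits only slot 2 (and all 7 values in {1, 2, 3, 4, 5, 7, 8} must be used), so slot 2 = 1.
Among the 6 still-open variables, 8 fits only slot 1 (and all 6 values in {2, 3, 4, 5, 7, 8} must be used), so slot 1 = 8.
Among the 5 still-open variables, 7 fits only slot 7 (and all 5 values in {2, 3, 4, 5, 7} must be used), so slot 7 = 7.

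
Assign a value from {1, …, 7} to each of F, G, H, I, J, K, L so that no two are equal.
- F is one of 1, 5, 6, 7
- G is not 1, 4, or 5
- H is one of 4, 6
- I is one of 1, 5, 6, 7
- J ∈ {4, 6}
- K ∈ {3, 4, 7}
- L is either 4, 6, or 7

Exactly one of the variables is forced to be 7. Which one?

The 7 variables draw from only 7 values {1, 2, 3, 4, 5, 6, 7}, so each is used; only G can be 2, hence G = 2.
The 6 still-open variables together cover exactly {1, 3, 4, 5, 6, 7} — 6 values for 6 variables — and 3 appears only in K's list, so K = 3.
H and J between them cover only {4, 6} — a naked pair. Remove those values from F, I, L.
So 7 goes to L.

L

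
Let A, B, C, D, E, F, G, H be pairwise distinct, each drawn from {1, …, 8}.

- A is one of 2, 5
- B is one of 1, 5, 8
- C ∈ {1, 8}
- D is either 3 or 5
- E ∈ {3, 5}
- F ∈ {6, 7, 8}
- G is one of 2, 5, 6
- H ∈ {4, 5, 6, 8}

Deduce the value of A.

Among the 8 variables, 4 fits only H (and all 8 values in {1, 2, 3, 4, 5, 6, 7, 8} must be used), so H = 4.
Among the 7 still-open variables, 7 fits only F (and all 7 values in {1, 2, 3, 5, 6, 7, 8} must be used), so F = 7.
Among the 6 still-open variables, 6 fits only G (and all 6 values in {1, 2, 3, 5, 6, 8} must be used), so G = 6.
The 5 still-open variables draw from only 5 values {1, 2, 3, 5, 8}, so each is used; only A can be 2, hence A = 2.

2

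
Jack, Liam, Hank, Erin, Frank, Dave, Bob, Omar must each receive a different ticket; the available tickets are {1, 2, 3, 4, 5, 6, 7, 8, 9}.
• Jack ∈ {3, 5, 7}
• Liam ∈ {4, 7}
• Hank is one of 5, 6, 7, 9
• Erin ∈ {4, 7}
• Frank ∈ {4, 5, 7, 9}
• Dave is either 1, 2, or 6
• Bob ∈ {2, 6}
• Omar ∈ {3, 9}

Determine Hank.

The 8 variables together cover exactly {1, 2, 3, 4, 5, 6, 7, 9} — 8 values for 8 variables — and 1 appears only in Dave's list, so Dave = 1.
The 7 still-open variables draw from only 7 values {2, 3, 4, 5, 6, 7, 9}, so each is used; only Bob can be 2, hence Bob = 2.
The 6 still-open variables together cover exactly {3, 4, 5, 6, 7, 9} — 6 values for 6 variables — and 6 appears only in Hank's list, so Hank = 6.

6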